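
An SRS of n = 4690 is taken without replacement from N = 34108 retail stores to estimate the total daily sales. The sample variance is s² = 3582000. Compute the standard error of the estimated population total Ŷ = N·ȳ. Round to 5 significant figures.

Var(Ŷ) = N²·Var(ȳ) = N²·(1 − n/N)·s²/n.
f = 4690/34108 = 0.13750440; Var(ȳ) = 0.86249560·3582000/4690 = 658.73331.
Var(Ŷ) = 34108² · 658.73331 = 7.6634113 × 10^11.
SE(Ŷ) = √(7.6634113 × 10^11) = 875410.

875410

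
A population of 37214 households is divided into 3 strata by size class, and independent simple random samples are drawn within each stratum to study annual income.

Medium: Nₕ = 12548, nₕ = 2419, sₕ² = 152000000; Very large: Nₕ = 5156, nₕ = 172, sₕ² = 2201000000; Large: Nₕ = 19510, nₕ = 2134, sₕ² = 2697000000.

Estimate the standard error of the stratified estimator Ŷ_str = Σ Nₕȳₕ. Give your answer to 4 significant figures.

2.766 × 10^7

Var(Ŷ_str) = Σₕ Nₕ²(1 − fₕ)sₕ²/nₕ.
Medium: 12548²·(1 − 2419/12548)·152000000/2419 = 7.9863585 × 10^12.
Very large: 5156²·(1 − 172/5156)·2201000000/172 = 3.2883841 × 10^14.
Large: 19510²·(1 − 2134/19510)·2697000000/2134 = 4.2844355 × 10^14.
Sum = 7.6526832 × 10^14.
SE = √(7.6526832 × 10^14) = 2.766 × 10^7.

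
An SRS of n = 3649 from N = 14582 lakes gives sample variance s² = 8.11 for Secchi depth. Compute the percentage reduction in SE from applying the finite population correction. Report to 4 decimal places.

13.4113

f = n/N = 3649/14582 = 0.25024002.
SE_no-fpc = √(s²/n) = 0.047143682; SE_fpc = √((1−f)s²/n) = 0.040821092.
Ratio = √(1−f) = 0.86588682. Reduction = 100·(1 − 0.86588682) = 13.4113%.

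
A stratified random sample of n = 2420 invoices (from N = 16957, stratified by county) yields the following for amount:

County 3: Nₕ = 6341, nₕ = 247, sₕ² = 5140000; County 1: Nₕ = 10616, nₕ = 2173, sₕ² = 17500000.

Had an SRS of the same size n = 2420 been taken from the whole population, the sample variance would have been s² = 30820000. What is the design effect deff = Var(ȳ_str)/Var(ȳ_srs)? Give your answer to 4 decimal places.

0.4861

Var(ȳ_str) = Σ Wₕ²(1−fₕ)sₕ²/nₕ with Wₕ = Nₕ/16957:
  County 3: (6341/16957)²·(1−247/6341)·5140000/247 = 2796.587
  County 1: (10616/16957)²·(1−2173/10616)·17500000/2173 = 2510.3714
  → Var(ȳ_str) = 5306.9584.
Var(ȳ_srs) = (1 − 2420/16957)·30820000/2420 = 10917.999.
deff = 5306.9584 / 10917.999 = 0.4861.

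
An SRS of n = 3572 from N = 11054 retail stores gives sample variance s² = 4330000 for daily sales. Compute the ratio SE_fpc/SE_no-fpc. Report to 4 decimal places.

f = n/N = 3572/11054 = 0.32314094.
SE_no-fpc = √(s²/n) = 34.81675; SE_fpc = √((1−f)s²/n) = 28.644243.
Ratio = √(1−f) = 0.82271444.

0.8227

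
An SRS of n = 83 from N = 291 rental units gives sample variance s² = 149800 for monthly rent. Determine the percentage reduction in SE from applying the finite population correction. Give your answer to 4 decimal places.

f = n/N = 83/291 = 0.28522337.
SE_no-fpc = √(s²/n) = 42.483165; SE_fpc = √((1−f)s²/n) = 35.917164.
Ratio = √(1−f) = 0.84544464. Reduction = 100·(1 − 0.84544464) = 15.4555%.

15.4555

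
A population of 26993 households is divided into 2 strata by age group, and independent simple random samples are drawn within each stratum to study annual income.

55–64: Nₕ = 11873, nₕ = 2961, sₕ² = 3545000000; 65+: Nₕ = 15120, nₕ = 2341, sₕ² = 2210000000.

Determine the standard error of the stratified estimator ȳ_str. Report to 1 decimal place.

651.3

Var(ȳ_str) = Σₕ Wₕ²(1 − fₕ)sₕ²/nₕ with Wₕ = Nₕ/N, N = 26993.
55–64: Wₕ = 0.43985478; term = 0.43985478²·(1 − 0.24938937)·3545000000/2961 = 173864.6.
65+: Wₕ = 0.56014522; term = 0.56014522²·(1 − 0.15482804)·2210000000/2341 = 250344.01.
Sum = 424208.61.
SE = √(424208.61) = 651.3.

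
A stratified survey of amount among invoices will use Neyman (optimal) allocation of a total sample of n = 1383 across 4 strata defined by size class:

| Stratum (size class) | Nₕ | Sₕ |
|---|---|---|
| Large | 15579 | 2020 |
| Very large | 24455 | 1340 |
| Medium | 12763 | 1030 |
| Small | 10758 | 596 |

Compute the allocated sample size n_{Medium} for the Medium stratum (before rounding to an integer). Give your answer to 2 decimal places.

Neyman allocation: nₕ = n·NₕSₕ / Σⱼ NⱼSⱼ.
Σ NⱼSⱼ = 15579·2020 + 24455·1340 + 12763·1030 + 10758·596 = 8.3796938 × 10^7.
n_{Medium} = 1383·12763·1030 / (8.3796938 × 10^7) = 216.96.

216.96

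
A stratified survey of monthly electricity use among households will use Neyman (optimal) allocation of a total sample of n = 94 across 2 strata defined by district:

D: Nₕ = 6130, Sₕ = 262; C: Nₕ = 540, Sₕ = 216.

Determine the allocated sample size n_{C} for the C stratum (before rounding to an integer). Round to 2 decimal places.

6.36

Neyman allocation: nₕ = n·NₕSₕ / Σⱼ NⱼSⱼ.
Σ NⱼSⱼ = 6130·262 + 540·216 = 1.7227 × 10^6.
n_{C} = 94·540·216 / (1.7227 × 10^6) = 6.36.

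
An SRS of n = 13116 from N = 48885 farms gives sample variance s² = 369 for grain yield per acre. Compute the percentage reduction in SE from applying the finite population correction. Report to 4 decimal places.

f = n/N = 13116/48885 = 0.26830316.
SE_no-fpc = √(s²/n) = 0.16773067; SE_fpc = √((1−f)s²/n) = 0.14347561.
Ratio = √(1−f) = 0.85539280. Reduction = 100·(1 − 0.85539280) = 14.4607%.

14.4607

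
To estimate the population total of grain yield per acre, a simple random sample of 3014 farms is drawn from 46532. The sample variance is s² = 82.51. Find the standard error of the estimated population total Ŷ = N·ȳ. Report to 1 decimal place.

Var(Ŷ) = N²·Var(ȳ) = N²·(1 − n/N)·s²/n.
f = 3014/46532 = 0.06477263; Var(ȳ) = 0.93522737·82.51/3014 = 0.025602392.
Var(Ŷ) = 46532² · 0.025602392 = 5.5434991 × 10^7.
SE(Ŷ) = √(5.5434991 × 10^7) = 7445.5.

7445.5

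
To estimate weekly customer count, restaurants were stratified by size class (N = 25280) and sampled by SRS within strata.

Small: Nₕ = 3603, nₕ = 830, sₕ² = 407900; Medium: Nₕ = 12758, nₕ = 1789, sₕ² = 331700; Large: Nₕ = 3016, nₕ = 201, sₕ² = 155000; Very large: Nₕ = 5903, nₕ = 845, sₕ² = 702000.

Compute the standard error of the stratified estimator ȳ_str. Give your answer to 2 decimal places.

9.87

Var(ȳ_str) = Σₕ Wₕ²(1 − fₕ)sₕ²/nₕ with Wₕ = Nₕ/N, N = 25280.
Small: Wₕ = 0.14252373; term = 0.14252373²·(1 − 0.23036359)·407900/830 = 7.6830844.
Medium: Wₕ = 0.50466772; term = 0.50466772²·(1 − 0.14022574)·331700/1789 = 40.600429.
Large: Wₕ = 0.11930380; term = 0.11930380²·(1 − 0.06664456)·155000/201 = 10.244511.
Very large: Wₕ = 0.23350475; term = 0.23350475²·(1 − 0.14314755)·702000/845 = 38.813059.
Sum = 97.341083.
SE = √(97.341083) = 9.87.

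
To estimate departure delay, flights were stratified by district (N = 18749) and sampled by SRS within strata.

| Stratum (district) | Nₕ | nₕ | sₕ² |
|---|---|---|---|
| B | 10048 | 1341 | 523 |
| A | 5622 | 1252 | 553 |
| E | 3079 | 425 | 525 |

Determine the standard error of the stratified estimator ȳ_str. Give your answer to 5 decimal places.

Var(ȳ_str) = Σₕ Wₕ²(1 − fₕ)sₕ²/nₕ with Wₕ = Nₕ/N, N = 18749.
B: Wₕ = 0.53592192; term = 0.53592192²·(1 − 0.13345939)·523/1341 = 0.097065493.
A: Wₕ = 0.29985599; term = 0.29985599²·(1 − 0.22269655)·553/1252 = 0.030870017.
E: Wₕ = 0.16422209; term = 0.16422209²·(1 − 0.13803183)·525/425 = 0.028716054.
Sum = 0.15665156.
SE = √(0.15665156) = 0.39579.

0.39579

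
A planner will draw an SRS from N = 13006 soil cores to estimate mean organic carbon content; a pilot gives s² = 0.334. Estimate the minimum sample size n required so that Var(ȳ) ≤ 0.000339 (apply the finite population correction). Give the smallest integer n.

Without fpc, n₀ = s²/D = 0.334/0.000339 = 985.2507.
With fpc, (1 − n/N)·s²/n ≤ D requires n ≥ n₀/(1 + n₀/N) = 985.2507/(1 + 985.2507/13006) = 915.8703.
Rounding up, n = 916.

916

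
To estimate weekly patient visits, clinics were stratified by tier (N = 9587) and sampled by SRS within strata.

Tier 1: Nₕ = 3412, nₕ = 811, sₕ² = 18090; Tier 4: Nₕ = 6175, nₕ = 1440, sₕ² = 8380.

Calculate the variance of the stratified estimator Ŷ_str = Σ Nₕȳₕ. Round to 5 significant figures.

3.6811 × 10^8

Var(Ŷ_str) = Σₕ Nₕ²(1 − fₕ)sₕ²/nₕ.
Tier 1: 3412²·(1 − 811/3412)·18090/811 = 1.9795528 × 10^8.
Tier 4: 6175²·(1 − 1440/6175)·8380/1440 = 1.7015255 × 10^8.
Sum = 3.6810783 × 10^8.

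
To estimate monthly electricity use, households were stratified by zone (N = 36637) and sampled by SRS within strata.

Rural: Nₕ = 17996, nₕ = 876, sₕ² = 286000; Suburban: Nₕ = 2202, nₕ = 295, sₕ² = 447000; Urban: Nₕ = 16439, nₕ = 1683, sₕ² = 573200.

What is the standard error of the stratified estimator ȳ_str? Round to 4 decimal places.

11.8839

Var(ȳ_str) = Σₕ Wₕ²(1 − fₕ)sₕ²/nₕ with Wₕ = Nₕ/N, N = 36637.
Rural: Wₕ = 0.49119742; term = 0.49119742²·(1 − 0.04867748)·286000/876 = 74.937959.
Suburban: Wₕ = 0.06010317; term = 0.06010317²·(1 − 0.13396912)·447000/295 = 4.740386.
Urban: Wₕ = 0.44869940; term = 0.44869940²·(1 − 0.10237849)·573200/1683 = 61.549751.
Sum = 141.2281.
SE = √(141.2281) = 11.8839.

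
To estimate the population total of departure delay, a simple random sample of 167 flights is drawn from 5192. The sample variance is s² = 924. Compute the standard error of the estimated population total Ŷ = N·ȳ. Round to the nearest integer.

12015

Var(Ŷ) = N²·Var(ȳ) = N²·(1 − n/N)·s²/n.
f = 167/5192 = 0.03216487; Var(ȳ) = 0.96783513·924/167 = 5.354968.
Var(Ŷ) = 5192² · 5.354968 = 1.4435314 × 10^8.
SE(Ŷ) = √(1.4435314 × 10^8) = 12015.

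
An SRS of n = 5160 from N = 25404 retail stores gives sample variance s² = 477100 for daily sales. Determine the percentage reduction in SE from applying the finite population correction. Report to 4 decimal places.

f = n/N = 5160/25404 = 0.20311762.
SE_no-fpc = √(s²/n) = 9.6156768; SE_fpc = √((1−f)s²/n) = 8.5837482.
Ratio = √(1−f) = 0.89268269. Reduction = 100·(1 − 0.89268269) = 10.7317%.

10.7317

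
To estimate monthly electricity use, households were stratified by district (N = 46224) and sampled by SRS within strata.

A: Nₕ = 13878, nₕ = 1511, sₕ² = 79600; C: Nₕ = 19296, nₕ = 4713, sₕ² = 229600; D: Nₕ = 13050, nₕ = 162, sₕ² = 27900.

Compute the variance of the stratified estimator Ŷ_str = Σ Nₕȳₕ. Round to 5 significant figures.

Var(Ŷ_str) = Σₕ Nₕ²(1 − fₕ)sₕ²/nₕ.
A: 13878²·(1 − 1511/13878)·79600/1511 = 9.0414867 × 10^9.
C: 19296²·(1 − 4713/19296)·229600/4713 = 1.3708458 × 10^10.
D: 13050²·(1 − 162/13050)·27900/162 = 2.896578 × 10^10.
Sum = 5.1715725 × 10^10.

5.1716 × 10^10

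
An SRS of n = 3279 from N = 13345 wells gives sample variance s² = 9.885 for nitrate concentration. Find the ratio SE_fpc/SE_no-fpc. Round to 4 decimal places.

0.8685

f = n/N = 3279/13345 = 0.24571000.
SE_no-fpc = √(s²/n) = 0.054905725; SE_fpc = √((1−f)s²/n) = 0.047685551.
Ratio = √(1−f) = 0.86849870.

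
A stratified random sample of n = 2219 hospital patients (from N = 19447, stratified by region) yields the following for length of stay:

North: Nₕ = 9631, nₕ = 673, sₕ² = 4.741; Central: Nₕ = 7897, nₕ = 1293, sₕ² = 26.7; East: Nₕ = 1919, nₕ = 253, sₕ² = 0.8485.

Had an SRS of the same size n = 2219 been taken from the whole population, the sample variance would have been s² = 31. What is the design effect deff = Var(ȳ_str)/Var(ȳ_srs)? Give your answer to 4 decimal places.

Var(ȳ_str) = Σ Wₕ²(1−fₕ)sₕ²/nₕ with Wₕ = Nₕ/19447:
  North: (9631/19447)²·(1−673/9631)·4.741/673 = 0.00160706
  Central: (7897/19447)²·(1−1293/7897)·26.7/1293 = 0.0028475851
  East: (1919/19447)²·(1−253/1919)·0.8485/253 = 2.8351502 × 10^-5
  → Var(ȳ_str) = 0.0044829966.
Var(ȳ_srs) = (1 − 2219/19447)·31/2219 = 0.012376181.
deff = 0.0044829966 / 0.012376181 = 0.3622.

0.3622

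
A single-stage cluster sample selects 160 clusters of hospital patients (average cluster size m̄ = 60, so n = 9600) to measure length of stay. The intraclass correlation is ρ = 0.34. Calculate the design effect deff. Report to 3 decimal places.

deff = 1 + (60 − 1)·0.34 = 1 + 20.06 = 21.06.

21.060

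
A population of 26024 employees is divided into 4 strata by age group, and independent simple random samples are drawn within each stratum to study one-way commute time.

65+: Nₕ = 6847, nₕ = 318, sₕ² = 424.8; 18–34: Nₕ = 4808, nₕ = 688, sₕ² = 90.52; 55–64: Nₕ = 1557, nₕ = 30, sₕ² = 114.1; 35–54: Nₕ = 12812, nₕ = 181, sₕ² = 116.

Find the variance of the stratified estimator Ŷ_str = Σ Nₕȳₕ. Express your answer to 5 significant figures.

1.7508 × 10^8

Var(Ŷ_str) = Σₕ Nₕ²(1 − fₕ)sₕ²/nₕ.
65+: 6847²·(1 − 318/6847)·424.8/318 = 5.971788 × 10^7.
18–34: 4808²·(1 − 688/4808)·90.52/688 = 2.6062603 × 10^6.
55–64: 1557²·(1 − 30/1557)·114.1/30 = 9.0425733 × 10^6.
35–54: 12812²·(1 − 181/12812)·116/181 = 1.0371321 × 10^8.
Sum = 1.7507992 × 10^8.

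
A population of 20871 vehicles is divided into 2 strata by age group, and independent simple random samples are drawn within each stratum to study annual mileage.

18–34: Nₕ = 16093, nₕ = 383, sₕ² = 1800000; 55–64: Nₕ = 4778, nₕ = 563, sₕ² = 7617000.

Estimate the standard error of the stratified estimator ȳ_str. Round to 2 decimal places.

Var(ȳ_str) = Σₕ Wₕ²(1 − fₕ)sₕ²/nₕ with Wₕ = Nₕ/N, N = 20871.
18–34: Wₕ = 0.77106991; term = 0.77106991²·(1 − 0.02379917)·1800000/383 = 2727.7239.
55–64: Wₕ = 0.22893009; term = 0.22893009²·(1 − 0.11783173)·7617000/563 = 625.50786.
Sum = 3353.2318.
SE = √(3353.2318) = 57.91.

57.91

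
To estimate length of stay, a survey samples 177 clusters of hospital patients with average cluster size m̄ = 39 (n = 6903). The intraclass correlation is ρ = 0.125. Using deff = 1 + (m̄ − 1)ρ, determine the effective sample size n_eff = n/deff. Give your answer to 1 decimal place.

1200.5

deff = 1 + (39 − 1)·0.125 = 1 + 4.75 = 5.75.
n_eff = 6903 / 5.75 = 1200.5.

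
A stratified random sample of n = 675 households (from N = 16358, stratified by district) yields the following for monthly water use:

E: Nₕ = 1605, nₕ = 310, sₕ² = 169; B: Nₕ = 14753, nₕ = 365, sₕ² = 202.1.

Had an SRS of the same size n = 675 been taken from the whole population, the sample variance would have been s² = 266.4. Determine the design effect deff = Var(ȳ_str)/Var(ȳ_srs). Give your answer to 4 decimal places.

Var(ȳ_str) = Σ Wₕ²(1−fₕ)sₕ²/nₕ with Wₕ = Nₕ/16358:
  E: (1605/16358)²·(1−310/1605)·169/310 = 0.0042345709
  B: (14753/16358)²·(1−365/14753)·202.1/365 = 0.43923184
  → Var(ȳ_str) = 0.44346641.
Var(ȳ_srs) = (1 − 675/16358)·266.4/675 = 0.37838106.
deff = 0.44346641 / 0.37838106 = 1.1720.

1.1720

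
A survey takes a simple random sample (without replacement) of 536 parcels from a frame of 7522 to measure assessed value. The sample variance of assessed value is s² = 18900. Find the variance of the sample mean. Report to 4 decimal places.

32.7486

Under SRS without replacement, Var(ȳ) = (1 − f)·s²/n with f = n/N = 536/7522 = 0.07125764.
Var(ȳ) = (1 − 0.07125764)·18900/536 = 0.92874236·35.261194 = 32.748564.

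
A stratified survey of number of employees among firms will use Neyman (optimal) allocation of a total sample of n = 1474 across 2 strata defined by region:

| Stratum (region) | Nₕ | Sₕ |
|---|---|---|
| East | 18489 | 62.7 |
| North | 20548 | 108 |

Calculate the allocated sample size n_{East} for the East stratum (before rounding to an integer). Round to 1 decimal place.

Neyman allocation: nₕ = n·NₕSₕ / Σⱼ NⱼSⱼ.
Σ NⱼSⱼ = 18489·62.7 + 20548·108 = 3.3784443 × 10^6.
n_{East} = 1474·18489·62.7 / (3.3784443 × 10^6) = 505.8.

505.8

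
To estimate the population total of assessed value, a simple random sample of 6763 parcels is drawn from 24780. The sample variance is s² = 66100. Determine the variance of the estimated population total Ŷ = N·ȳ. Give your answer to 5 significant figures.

4.3636 × 10^9

Var(Ŷ) = N²·Var(ȳ) = N²·(1 − n/N)·s²/n.
f = 6763/24780 = 0.27292171; Var(ȳ) = 0.72707829·66100/6763 = 7.1062953.
Var(Ŷ) = 24780² · 7.1062953 = 4.3636093 × 10^9.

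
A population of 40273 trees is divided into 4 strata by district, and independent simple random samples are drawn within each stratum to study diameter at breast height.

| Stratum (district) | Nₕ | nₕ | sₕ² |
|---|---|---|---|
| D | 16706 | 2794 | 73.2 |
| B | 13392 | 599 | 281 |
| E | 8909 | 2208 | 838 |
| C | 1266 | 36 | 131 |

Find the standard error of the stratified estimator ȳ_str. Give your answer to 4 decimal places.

Var(ȳ_str) = Σₕ Wₕ²(1 − fₕ)sₕ²/nₕ with Wₕ = Nₕ/N, N = 40273.
D: Wₕ = 0.41481886; term = 0.41481886²·(1 − 0.16724530)·73.2/2794 = 0.0037542117.
B: Wₕ = 0.33253048; term = 0.33253048²·(1 − 0.04472820)·281/599 = 0.049552934.
E: Wₕ = 0.22121521; term = 0.22121521²·(1 − 0.24783926)·838/2208 = 0.013969651.
C: Wₕ = 0.03143545; term = 0.03143545²·(1 − 0.02843602)·131/36 = 0.003493652.
Sum = 0.070770449.
SE = √(0.070770449) = 0.2660.

0.2660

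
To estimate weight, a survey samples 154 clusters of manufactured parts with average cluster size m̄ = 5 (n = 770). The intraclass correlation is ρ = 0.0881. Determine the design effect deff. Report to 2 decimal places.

1.35

deff = 1 + (5 − 1)·0.0881 = 1 + 0.3524 = 1.3524.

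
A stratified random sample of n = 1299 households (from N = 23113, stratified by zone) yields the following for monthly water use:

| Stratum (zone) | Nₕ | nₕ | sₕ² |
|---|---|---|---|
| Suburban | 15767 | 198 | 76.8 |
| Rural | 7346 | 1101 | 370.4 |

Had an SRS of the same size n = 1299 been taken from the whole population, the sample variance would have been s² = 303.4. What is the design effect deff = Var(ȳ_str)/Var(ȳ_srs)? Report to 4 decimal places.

0.9396

Var(ȳ_str) = Σ Wₕ²(1−fₕ)sₕ²/nₕ with Wₕ = Nₕ/23113:
  Suburban: (15767/23113)²·(1−198/15767)·76.8/198 = 0.17823508
  Rural: (7346/23113)²·(1−1101/7346)·370.4/1101 = 0.028890455
  → Var(ȳ_str) = 0.20712554.
Var(ȳ_srs) = (1 − 1299/23113)·303.4/1299 = 0.22043747.
deff = 0.20712554 / 0.22043747 = 0.9396.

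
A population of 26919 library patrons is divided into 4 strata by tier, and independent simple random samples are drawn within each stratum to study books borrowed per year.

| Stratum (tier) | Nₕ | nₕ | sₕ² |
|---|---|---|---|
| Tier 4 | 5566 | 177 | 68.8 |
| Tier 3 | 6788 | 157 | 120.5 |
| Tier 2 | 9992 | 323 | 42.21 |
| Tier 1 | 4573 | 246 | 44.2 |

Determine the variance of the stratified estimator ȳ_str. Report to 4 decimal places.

0.0861

Var(ȳ_str) = Σₕ Wₕ²(1 − fₕ)sₕ²/nₕ with Wₕ = Nₕ/N, N = 26919.
Tier 4: Wₕ = 0.20676845; term = 0.20676845²·(1 − 0.03180022)·68.8/177 = 0.016089728.
Tier 3: Wₕ = 0.25216390; term = 0.25216390²·(1 − 0.02312905)·120.5/157 = 0.047674968.
Tier 2: Wₕ = 0.37118764; term = 0.37118764²·(1 − 0.03232586)·42.21/323 = 0.017423242.
Tier 1: Wₕ = 0.16988001; term = 0.16988001²·(1 − 0.05379401)·44.2/246 = 0.0049063374.
Sum = 0.086094275.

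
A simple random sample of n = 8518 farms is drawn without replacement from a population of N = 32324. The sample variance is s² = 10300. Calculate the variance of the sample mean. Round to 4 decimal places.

Under SRS without replacement, Var(ȳ) = (1 − f)·s²/n with f = n/N = 8518/32324 = 0.26351937.
Var(ȳ) = (1 − 0.26351937)·10300/8518 = 0.73648063·1.209204 = 0.89055536.

0.8906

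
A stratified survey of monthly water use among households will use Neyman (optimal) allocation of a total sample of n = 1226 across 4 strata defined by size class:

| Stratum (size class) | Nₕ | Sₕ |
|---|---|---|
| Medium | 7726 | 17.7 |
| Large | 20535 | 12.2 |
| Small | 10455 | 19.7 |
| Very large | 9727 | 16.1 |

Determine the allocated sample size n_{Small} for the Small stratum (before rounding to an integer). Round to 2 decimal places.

336.75

Neyman allocation: nₕ = n·NₕSₕ / Σⱼ NⱼSⱼ.
Σ NⱼSⱼ = 7726·17.7 + 20535·12.2 + 10455·19.7 + 9727·16.1 = 749845.4.
n_{Small} = 1226·10455·19.7 / 749845.4 = 336.75.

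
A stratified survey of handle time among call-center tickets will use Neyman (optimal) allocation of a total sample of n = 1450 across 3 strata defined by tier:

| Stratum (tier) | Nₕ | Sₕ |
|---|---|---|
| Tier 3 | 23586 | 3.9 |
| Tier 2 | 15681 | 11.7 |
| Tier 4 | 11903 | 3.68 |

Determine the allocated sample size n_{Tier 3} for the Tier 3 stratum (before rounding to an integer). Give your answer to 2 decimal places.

417.78

Neyman allocation: nₕ = n·NₕSₕ / Σⱼ NⱼSⱼ.
Σ NⱼSⱼ = 23586·3.9 + 15681·11.7 + 11903·3.68 = 319256.14.
n_{Tier 3} = 1450·23586·3.9 / 319256.14 = 417.78.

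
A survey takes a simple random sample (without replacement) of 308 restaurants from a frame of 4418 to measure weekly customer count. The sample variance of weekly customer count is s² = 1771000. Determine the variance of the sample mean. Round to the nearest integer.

5349

Under SRS without replacement, Var(ȳ) = (1 − f)·s²/n with f = n/N = 308/4418 = 0.06971480.
Var(ȳ) = (1 − 0.06971480)·1771000/308 = 0.93028520·5750 = 5349.1399.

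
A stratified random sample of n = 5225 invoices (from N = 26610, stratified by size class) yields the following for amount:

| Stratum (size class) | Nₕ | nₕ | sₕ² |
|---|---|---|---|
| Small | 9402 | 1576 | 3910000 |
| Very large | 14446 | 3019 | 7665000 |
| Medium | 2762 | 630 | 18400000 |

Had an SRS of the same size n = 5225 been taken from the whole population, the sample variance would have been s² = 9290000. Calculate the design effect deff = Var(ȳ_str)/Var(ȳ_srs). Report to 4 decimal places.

Var(ȳ_str) = Σ Wₕ²(1−fₕ)sₕ²/nₕ with Wₕ = Nₕ/26610:
  Small: (9402/26610)²·(1−1576/9402)·3910000/1576 = 257.80473
  Very large: (14446/26610)²·(1−3019/14446)·7665000/3019 = 591.88745
  Medium: (2762/26610)²·(1−630/2762)·18400000/630 = 242.88372
  → Var(ȳ_str) = 1092.5759.
Var(ȳ_srs) = (1 − 5225/26610)·9290000/5225 = 1428.8736.
deff = 1092.5759 / 1428.8736 = 0.7646.

0.7646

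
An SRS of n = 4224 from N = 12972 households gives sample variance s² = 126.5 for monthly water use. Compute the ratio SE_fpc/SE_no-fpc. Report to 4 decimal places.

0.8212

f = n/N = 4224/12972 = 0.32562442.
SE_no-fpc = √(s²/n) = 0.17305466; SE_fpc = √((1−f)s²/n) = 0.14211314.
Ratio = √(1−f) = 0.82120374.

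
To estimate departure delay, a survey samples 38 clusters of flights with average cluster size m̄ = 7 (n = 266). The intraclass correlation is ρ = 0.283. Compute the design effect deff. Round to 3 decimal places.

deff = 1 + (7 − 1)·0.283 = 1 + 1.698 = 2.698.

2.698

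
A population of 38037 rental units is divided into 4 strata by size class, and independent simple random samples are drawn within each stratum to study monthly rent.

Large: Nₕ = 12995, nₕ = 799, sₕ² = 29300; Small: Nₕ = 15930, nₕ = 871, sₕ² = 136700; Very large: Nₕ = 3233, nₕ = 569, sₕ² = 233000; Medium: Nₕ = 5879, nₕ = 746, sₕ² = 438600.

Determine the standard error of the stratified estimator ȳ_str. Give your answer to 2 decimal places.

Var(ȳ_str) = Σₕ Wₕ²(1 − fₕ)sₕ²/nₕ with Wₕ = Nₕ/N, N = 38037.
Large: Wₕ = 0.34164103; term = 0.34164103²·(1 − 0.06148519)·29300/799 = 4.0170018.
Small: Wₕ = 0.41880274; term = 0.41880274²·(1 − 0.05467671)·136700/871 = 26.022544.
Very large: Wₕ = 0.08499619; term = 0.08499619²·(1 − 0.17599753)·233000/569 = 2.4376484.
Medium: Wₕ = 0.15456003; term = 0.15456003²·(1 − 0.12689233)·438600/746 = 12.262867.
Sum = 44.740061.
SE = √(44.740061) = 6.69.

6.69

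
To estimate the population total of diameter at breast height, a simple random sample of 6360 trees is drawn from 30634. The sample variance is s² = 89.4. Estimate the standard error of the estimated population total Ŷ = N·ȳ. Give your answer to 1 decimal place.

Var(Ŷ) = N²·Var(ȳ) = N²·(1 − n/N)·s²/n.
f = 6360/30634 = 0.20761246; Var(ȳ) = 0.79238754·89.4/6360 = 0.011138278.
Var(Ŷ) = 30634² · 0.011138278 = 1.0452627 × 10^7.
SE(Ŷ) = √(1.0452627 × 10^7) = 3233.1.

3233.1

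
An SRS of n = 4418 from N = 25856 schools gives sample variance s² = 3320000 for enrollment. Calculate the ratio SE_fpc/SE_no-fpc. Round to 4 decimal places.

0.9106

f = n/N = 4418/25856 = 0.17086943.
SE_no-fpc = √(s²/n) = 27.412976; SE_fpc = √((1−f)s²/n) = 24.961326.
Ratio = √(1−f) = 0.91056607.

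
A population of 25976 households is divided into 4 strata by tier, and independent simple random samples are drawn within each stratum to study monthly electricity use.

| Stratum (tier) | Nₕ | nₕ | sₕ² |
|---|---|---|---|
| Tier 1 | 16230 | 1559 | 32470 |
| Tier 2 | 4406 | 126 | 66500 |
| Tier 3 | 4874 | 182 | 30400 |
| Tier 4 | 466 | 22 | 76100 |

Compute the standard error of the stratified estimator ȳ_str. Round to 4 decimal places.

5.3686

Var(ȳ_str) = Σₕ Wₕ²(1 − fₕ)sₕ²/nₕ with Wₕ = Nₕ/N, N = 25976.
Tier 1: Wₕ = 0.62480751; term = 0.62480751²·(1 − 0.09605669)·32470/1559 = 7.3497042.
Tier 2: Wₕ = 0.16961811; term = 0.16961811²·(1 − 0.02859737)·66500/126 = 14.750095.
Tier 3: Wₕ = 0.18763474; term = 0.18763474²·(1 − 0.03734099)·30400/182 = 5.6611045.
Tier 4: Wₕ = 0.01793964; term = 0.01793964²·(1 − 0.04721030)·76100/22 = 1.0606847.
Sum = 28.821588.
SE = √(28.821588) = 5.3686.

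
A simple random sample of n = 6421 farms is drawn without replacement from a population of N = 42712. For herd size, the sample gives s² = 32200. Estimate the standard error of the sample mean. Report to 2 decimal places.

2.06

Under SRS without replacement, Var(ȳ) = (1 − f)·s²/n with f = n/N = 6421/42712 = 0.15033246.
Var(ȳ) = (1 − 0.15033246)·32200/6421 = 0.84966754·5.0147952 = 4.2609087.
SE(ȳ) = √(4.2609087) = 2.06.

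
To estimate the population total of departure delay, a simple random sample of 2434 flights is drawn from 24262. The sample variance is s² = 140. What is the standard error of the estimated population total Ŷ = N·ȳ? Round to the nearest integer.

Var(Ŷ) = N²·Var(ȳ) = N²·(1 − n/N)·s²/n.
f = 2434/24262 = 0.10032149; Var(ȳ) = 0.89967851·140/2434 = 0.051748148.
Var(Ŷ) = 24262² · 0.051748148 = 3.046127 × 10^7.
SE(Ŷ) = √(3.046127 × 10^7) = 5519.

5519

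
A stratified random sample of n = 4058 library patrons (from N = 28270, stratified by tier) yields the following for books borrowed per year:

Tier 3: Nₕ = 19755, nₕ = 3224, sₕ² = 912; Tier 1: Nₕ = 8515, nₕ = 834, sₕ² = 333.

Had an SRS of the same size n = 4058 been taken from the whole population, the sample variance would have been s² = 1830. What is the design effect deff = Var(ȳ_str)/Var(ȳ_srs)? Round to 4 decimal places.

Var(ȳ_str) = Σ Wₕ²(1−fₕ)sₕ²/nₕ with Wₕ = Nₕ/28270:
  Tier 3: (19755/28270)²·(1−3224/19755)·912/3224 = 0.11559109
  Tier 1: (8515/28270)²·(1−834/8515)·333/834 = 0.032676007
  → Var(ȳ_str) = 0.1482671.
Var(ȳ_srs) = (1 − 4058/28270)·1830/4058 = 0.38622813.
deff = 0.1482671 / 0.38622813 = 0.3839.

0.3839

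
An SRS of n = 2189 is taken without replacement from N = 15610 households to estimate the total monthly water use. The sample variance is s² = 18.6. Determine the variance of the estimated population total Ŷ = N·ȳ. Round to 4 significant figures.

1.780 × 10^6

Var(Ŷ) = N²·Var(ȳ) = N²·(1 − n/N)·s²/n.
f = 2189/15610 = 0.14023062; Var(ȳ) = 0.85976938·18.6/2189 = 0.0073054867.
Var(Ŷ) = 15610² · 0.0073054867 = 1.7801433 × 10^6.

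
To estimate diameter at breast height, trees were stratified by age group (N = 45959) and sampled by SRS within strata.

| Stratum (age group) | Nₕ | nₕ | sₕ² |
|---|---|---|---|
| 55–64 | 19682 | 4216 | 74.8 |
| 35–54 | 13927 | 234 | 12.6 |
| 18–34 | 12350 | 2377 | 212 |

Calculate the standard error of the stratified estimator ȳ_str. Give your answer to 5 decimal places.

Var(ȳ_str) = Σₕ Wₕ²(1 − fₕ)sₕ²/nₕ with Wₕ = Nₕ/N, N = 45959.
55–64: Wₕ = 0.42825127; term = 0.42825127²·(1 − 0.21420587)·74.8/4216 = 0.0025568608.
35–54: Wₕ = 0.30303096; term = 0.30303096²·(1 − 0.01680190)·12.6/234 = 0.0048614937.
18–34: Wₕ = 0.26871777; term = 0.26871777²·(1 − 0.19246964)·212/2377 = 0.0052006582.
Sum = 0.012619013.
SE = √(0.012619013) = 0.11233.

0.11233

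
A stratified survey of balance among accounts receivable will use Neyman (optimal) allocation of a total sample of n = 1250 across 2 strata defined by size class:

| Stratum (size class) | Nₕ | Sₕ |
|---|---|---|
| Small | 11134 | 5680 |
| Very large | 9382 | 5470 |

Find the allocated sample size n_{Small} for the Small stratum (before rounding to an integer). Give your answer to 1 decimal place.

Neyman allocation: nₕ = n·NₕSₕ / Σⱼ NⱼSⱼ.
Σ NⱼSⱼ = 11134·5680 + 9382·5470 = 1.1456066 × 10^8.
n_{Small} = 1250·11134·5680 / (1.1456066 × 10^8) = 690.0.

690.0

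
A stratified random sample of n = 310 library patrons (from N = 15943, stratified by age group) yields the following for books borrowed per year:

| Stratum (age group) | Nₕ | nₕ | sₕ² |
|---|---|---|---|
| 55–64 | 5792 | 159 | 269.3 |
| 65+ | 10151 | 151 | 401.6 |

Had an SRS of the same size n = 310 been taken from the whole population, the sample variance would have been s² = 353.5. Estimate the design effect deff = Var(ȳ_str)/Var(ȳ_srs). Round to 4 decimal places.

Var(ȳ_str) = Σ Wₕ²(1−fₕ)sₕ²/nₕ with Wₕ = Nₕ/15943:
  55–64: (5792/15943)²·(1−159/5792)·269.3/159 = 0.21740396
  65+: (10151/15943)²·(1−151/10151)·401.6/151 = 1.0621491
  → Var(ȳ_str) = 1.2795531.
Var(ȳ_srs) = (1 − 310/15943)·353.5/310 = 1.1181498.
deff = 1.2795531 / 1.1181498 = 1.1443.

1.1443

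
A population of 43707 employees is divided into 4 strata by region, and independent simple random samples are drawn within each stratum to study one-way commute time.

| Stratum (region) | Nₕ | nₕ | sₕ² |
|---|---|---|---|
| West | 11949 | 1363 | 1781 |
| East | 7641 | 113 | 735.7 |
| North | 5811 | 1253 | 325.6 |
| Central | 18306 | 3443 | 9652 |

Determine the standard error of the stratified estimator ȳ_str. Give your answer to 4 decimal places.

0.8279

Var(ȳ_str) = Σₕ Wₕ²(1 − fₕ)sₕ²/nₕ with Wₕ = Nₕ/N, N = 43707.
West: Wₕ = 0.27338870; term = 0.27338870²·(1 − 0.11406812)·1781/1363 = 0.086522591.
East: Wₕ = 0.17482325; term = 0.17482325²·(1 − 0.01478864)·735.7/113 = 0.19604245.
North: Wₕ = 0.13295353; term = 0.13295353²·(1 − 0.21562554)·325.6/1253 = 0.0036029358.
Central: Wₕ = 0.41883451; term = 0.41883451²·(1 − 0.18808041)·9652/3443 = 0.39928062.
Sum = 0.6854486.
SE = √(0.6854486) = 0.8279.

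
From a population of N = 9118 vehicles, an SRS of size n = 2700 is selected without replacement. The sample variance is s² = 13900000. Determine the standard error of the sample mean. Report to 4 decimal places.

60.1971

Under SRS without replacement, Var(ȳ) = (1 − f)·s²/n with f = n/N = 2700/9118 = 0.29611757.
Var(ȳ) = (1 − 0.29611757)·13900000/2700 = 0.70388243·5148.1481 = 3623.691.
SE(ȳ) = √(3623.691) = 60.1971.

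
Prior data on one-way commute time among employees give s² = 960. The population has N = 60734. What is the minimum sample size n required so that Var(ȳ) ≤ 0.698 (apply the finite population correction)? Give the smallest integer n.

Without fpc, n₀ = s²/D = 960/0.698 = 1375.3582.
With fpc, (1 − n/N)·s²/n ≤ D requires n ≥ n₀/(1 + n₀/N) = 1375.3582/(1 + 1375.3582/60734) = 1344.9021.
Rounding up, n = 1345.

1345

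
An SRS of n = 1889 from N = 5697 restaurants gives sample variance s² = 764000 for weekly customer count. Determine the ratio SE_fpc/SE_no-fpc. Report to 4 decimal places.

0.8176

f = n/N = 1889/5697 = 0.33157802.
SE_no-fpc = √(s²/n) = 20.110863; SE_fpc = √((1−f)s²/n) = 16.442054.
Ratio = √(1−f) = 0.81757078.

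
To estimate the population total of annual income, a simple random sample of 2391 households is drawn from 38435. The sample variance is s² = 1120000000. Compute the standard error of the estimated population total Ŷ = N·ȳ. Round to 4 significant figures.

Var(Ŷ) = N²·Var(ȳ) = N²·(1 − n/N)·s²/n.
f = 2391/38435 = 0.06220892; Var(ȳ) = 0.93779108·1120000000/2391 = 439283.15.
Var(Ŷ) = 38435² · 439283.15 = 6.4893069 × 10^14.
SE(Ŷ) = √(6.4893069 × 10^14) = 2.547 × 10^7.

2.547 × 10^7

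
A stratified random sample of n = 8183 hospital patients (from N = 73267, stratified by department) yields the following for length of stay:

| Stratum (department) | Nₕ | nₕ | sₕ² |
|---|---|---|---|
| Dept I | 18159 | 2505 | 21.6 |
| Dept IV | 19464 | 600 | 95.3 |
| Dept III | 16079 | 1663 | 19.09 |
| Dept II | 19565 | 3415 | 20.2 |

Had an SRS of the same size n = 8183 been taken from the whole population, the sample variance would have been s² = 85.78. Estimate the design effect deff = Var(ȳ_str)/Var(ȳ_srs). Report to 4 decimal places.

1.3063

Var(ȳ_str) = Σ Wₕ²(1−fₕ)sₕ²/nₕ with Wₕ = Nₕ/73267:
  Dept I: (18159/73267)²·(1−2505/18159)·21.6/2505 = 4.566111 × 10^-4
  Dept IV: (19464/73267)²·(1−600/19464)·95.3/600 = 0.010864024
  Dept III: (16079/73267)²·(1−1663/16079)·19.09/1663 = 4.9567917 × 10^-4
  Dept II: (19565/73267)²·(1−3415/19565)·20.2/3415 = 3.4817391 × 10^-4
  → Var(ȳ_str) = 0.012164488.
Var(ȳ_srs) = (1 − 8183/73267)·85.78/8183 = 0.0093119218.
deff = 0.012164488 / 0.0093119218 = 1.3063.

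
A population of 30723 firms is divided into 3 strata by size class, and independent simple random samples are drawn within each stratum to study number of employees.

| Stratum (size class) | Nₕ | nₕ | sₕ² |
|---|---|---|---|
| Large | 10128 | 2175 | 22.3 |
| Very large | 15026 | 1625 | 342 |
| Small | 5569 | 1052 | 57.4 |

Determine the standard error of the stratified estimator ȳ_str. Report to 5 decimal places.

Var(ȳ_str) = Σₕ Wₕ²(1 − fₕ)sₕ²/nₕ with Wₕ = Nₕ/N, N = 30723.
Large: Wₕ = 0.32965531; term = 0.32965531²·(1 − 0.21475118)·22.3/2175 = 8.7492945 × 10^-4.
Very large: Wₕ = 0.48907984; term = 0.48907984²·(1 − 0.10814588)·342/1625 = 0.044897906.
Small: Wₕ = 0.18126485; term = 0.18126485²·(1 − 0.18890286)·57.4/1052 = 0.0014541065.
Sum = 0.047226942.
SE = √(0.047226942) = 0.21732.

0.21732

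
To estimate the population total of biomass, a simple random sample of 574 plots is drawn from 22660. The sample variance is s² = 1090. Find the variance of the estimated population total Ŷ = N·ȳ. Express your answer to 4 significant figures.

9.504 × 10^8

Var(Ŷ) = N²·Var(ȳ) = N²·(1 − n/N)·s²/n.
f = 574/22660 = 0.02533098; Var(ȳ) = 0.97466902·1090/574 = 1.8508523.
Var(Ŷ) = 22660² · 1.8508523 = 9.503675 × 10^8.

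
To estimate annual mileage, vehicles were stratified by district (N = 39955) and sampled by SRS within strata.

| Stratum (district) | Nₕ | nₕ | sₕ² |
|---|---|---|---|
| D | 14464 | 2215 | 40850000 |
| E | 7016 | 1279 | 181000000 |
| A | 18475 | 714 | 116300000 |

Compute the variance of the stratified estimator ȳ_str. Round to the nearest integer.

Var(ȳ_str) = Σₕ Wₕ²(1 − fₕ)sₕ²/nₕ with Wₕ = Nₕ/N, N = 39955.
D: Wₕ = 0.36200726; term = 0.36200726²·(1 − 0.15313883)·40850000/2215 = 2046.7515.
E: Wₕ = 0.17559755; term = 0.17559755²·(1 − 0.18229761)·181000000/1279 = 3568.1261.
A: Wₕ = 0.46239519; term = 0.46239519²·(1 − 0.03864682)·116300000/714 = 33480.435.
Sum = 39095.313.

39095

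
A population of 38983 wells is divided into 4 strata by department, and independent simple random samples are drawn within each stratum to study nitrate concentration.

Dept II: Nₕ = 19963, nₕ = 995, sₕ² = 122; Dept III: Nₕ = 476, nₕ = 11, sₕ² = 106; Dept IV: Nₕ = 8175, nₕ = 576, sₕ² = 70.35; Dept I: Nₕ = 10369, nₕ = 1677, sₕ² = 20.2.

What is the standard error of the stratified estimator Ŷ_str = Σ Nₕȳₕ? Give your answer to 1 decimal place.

Var(Ŷ_str) = Σₕ Nₕ²(1 − fₕ)sₕ²/nₕ.
Dept II: 19963²·(1 − 995/19963)·122/995 = 4.6428441 × 10^7.
Dept III: 476²·(1 − 11/476)·106/11 = 2.1329127 × 10^6.
Dept IV: 8175²·(1 − 576/8175)·70.35/576 = 7.587275 × 10^6.
Dept I: 10369²·(1 − 1677/10369)·20.2/1677 = 1.0856127 × 10^6.
Sum = 5.7234241 × 10^7.
SE = √(5.7234241 × 10^7) = 7565.3.

7565.3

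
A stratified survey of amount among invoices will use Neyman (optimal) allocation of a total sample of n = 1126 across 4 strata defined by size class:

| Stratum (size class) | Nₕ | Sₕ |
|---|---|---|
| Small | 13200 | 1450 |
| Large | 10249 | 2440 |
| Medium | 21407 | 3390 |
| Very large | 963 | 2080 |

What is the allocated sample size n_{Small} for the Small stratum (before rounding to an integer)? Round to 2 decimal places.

Neyman allocation: nₕ = n·NₕSₕ / Σⱼ NⱼSⱼ.
Σ NⱼSⱼ = 13200·1450 + 10249·2440 + 21407·3390 + 963·2080 = 1.1872033 × 10^8.
n_{Small} = 1126·13200·1450 / (1.1872033 × 10^8) = 181.53.

181.53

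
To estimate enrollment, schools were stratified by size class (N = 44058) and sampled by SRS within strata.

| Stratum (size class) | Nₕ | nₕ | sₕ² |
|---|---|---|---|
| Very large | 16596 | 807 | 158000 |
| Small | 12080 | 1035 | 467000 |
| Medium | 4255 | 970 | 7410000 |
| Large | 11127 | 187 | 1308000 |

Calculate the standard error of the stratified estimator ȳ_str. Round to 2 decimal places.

23.48

Var(ȳ_str) = Σₕ Wₕ²(1 − fₕ)sₕ²/nₕ with Wₕ = Nₕ/N, N = 44058.
Very large: Wₕ = 0.37668528; term = 0.37668528²·(1 − 0.04862617)·158000/807 = 26.429689.
Small: Wₕ = 0.27418403; term = 0.27418403²·(1 − 0.08567881)·467000/1035 = 31.014132.
Medium: Wₕ = 0.09657724; term = 0.09657724²·(1 − 0.22796710)·7410000/970 = 55.00876.
Large: Wₕ = 0.25255345; term = 0.25255345²·(1 − 0.01680597)·1308000/187 = 438.6438.
Sum = 551.09638.
SE = √(551.09638) = 23.48.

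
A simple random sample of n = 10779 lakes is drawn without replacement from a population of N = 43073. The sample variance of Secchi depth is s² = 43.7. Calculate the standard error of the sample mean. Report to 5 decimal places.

0.05513

Under SRS without replacement, Var(ȳ) = (1 − f)·s²/n with f = n/N = 10779/43073 = 0.25024958.
Var(ȳ) = (1 − 0.25024958)·43.7/10779 = 0.74975042·0.0040541794 = 0.0030396227.
SE(ȳ) = √(0.0030396227) = 0.05513.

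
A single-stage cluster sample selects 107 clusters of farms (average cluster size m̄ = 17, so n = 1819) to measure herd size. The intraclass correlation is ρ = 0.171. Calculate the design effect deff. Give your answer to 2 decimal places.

3.74

deff = 1 + (17 − 1)·0.171 = 1 + 2.736 = 3.736.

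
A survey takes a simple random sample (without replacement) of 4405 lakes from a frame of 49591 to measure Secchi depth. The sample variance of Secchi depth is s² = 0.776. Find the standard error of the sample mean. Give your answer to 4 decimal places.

0.0127

Under SRS without replacement, Var(ȳ) = (1 − f)·s²/n with f = n/N = 4405/49591 = 0.08882660.
Var(ȳ) = (1 − 0.08882660)·0.776/4405 = 0.91117340·1.7616345 × 10^-4 = 1.6051545 × 10^-4.
SE(ȳ) = √(1.6051545 × 10^-4) = 0.0127.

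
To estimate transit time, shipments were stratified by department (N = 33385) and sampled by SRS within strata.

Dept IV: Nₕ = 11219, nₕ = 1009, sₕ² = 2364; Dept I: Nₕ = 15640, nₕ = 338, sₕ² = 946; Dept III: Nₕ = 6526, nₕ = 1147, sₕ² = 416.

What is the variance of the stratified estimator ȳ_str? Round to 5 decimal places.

0.85319

Var(ȳ_str) = Σₕ Wₕ²(1 − fₕ)sₕ²/nₕ with Wₕ = Nₕ/N, N = 33385.
Dept IV: Wₕ = 0.33604912; term = 0.33604912²·(1 − 0.08993671)·2364/1009 = 0.24078722.
Dept I: Wₕ = 0.46847387; term = 0.46847387²·(1 − 0.02161125)·946/338 = 0.6009753.
Dept III: Wₕ = 0.19547701; term = 0.19547701²·(1 − 0.17575850)·416/1147 = 0.011422884.
Sum = 0.8531854.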